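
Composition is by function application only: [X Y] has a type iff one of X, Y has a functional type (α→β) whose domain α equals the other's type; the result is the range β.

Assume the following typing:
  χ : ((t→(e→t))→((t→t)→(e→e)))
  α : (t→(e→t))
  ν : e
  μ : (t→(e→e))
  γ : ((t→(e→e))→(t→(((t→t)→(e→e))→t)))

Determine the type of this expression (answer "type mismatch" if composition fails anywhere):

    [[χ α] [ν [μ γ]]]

type mismatch

[χ α]: functor χ : ((t→(e→t))→((t→t)→(e→e))), argument α : (t→(e→t)); result ((t→t)→(e→e)).
[μ γ]: functor γ : ((t→(e→e))→(t→(((t→t)→(e→e))→t))), argument μ : (t→(e→e)); result (t→(((t→t)→(e→e))→t)).
At [ν [μ γ]]: neither e nor (t→(((t→t)→(e→e))→t)) can take the other as argument; the node is ill-typed.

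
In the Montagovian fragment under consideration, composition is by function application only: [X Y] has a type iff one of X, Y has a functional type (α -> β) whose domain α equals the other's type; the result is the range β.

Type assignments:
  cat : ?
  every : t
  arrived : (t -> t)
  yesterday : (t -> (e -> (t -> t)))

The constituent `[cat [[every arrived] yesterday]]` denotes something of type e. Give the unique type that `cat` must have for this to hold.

((e -> (t -> t)) -> e)

[cat [[every arrived] yesterday]] must have type e. The sister [[every arrived] yesterday] has type (e -> (t -> t)); that is not a function onto e, so cat must be the functor, of type ((e -> (t -> t)) -> e).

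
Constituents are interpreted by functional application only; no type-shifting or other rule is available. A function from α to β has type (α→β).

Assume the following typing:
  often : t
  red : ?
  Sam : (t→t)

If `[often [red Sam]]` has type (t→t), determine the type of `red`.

((t→t)→(t→(t→t)))

[often [red Sam]] must have type (t→t). The sister often has type t; that is not a function onto (t→t), so [red Sam] must be the functor, of type (t→(t→t)).
[red Sam] must have type (t→(t→t)). The sister Sam has type (t→t); that is not a function onto (t→(t→t)), so red must be the functor, of type ((t→t)→(t→(t→t))).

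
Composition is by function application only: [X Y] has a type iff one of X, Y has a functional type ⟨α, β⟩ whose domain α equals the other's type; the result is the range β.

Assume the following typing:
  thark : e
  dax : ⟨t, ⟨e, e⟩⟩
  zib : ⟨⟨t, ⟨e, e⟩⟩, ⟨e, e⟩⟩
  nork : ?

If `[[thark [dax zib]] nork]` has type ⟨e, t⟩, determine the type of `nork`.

⟨e, ⟨e, t⟩⟩

[[thark [dax zib]] nork] must have type ⟨e, t⟩. The sister [thark [dax zib]] has type e; that is not a function onto ⟨e, t⟩, so nork must be the functor, of type ⟨e, ⟨e, t⟩⟩.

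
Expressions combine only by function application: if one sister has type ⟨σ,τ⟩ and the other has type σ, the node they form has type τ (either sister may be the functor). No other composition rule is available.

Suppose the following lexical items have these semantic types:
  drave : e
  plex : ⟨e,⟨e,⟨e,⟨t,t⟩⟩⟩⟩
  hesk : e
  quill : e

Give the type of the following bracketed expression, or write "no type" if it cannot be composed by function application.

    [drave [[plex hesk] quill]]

⟨t,t⟩

[plex hesk]: functor plex : ⟨e,⟨e,⟨e,⟨t,t⟩⟩⟩⟩, argument hesk : e; result ⟨e,⟨e,⟨t,t⟩⟩⟩.
[[plex hesk] quill]: functor [plex hesk] : ⟨e,⟨e,⟨t,t⟩⟩⟩, argument quill : e; result ⟨e,⟨t,t⟩⟩.
[drave [[plex hesk] quill]]: functor [[plex hesk] quill] : ⟨e,⟨t,t⟩⟩, argument drave : e; result ⟨t,t⟩.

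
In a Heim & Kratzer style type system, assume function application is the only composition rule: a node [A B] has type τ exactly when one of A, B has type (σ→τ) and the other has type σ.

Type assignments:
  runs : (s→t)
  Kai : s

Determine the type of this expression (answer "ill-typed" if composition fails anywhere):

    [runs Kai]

[runs Kai] — runs of type (s→t) combines with Kai of type s: type t.

t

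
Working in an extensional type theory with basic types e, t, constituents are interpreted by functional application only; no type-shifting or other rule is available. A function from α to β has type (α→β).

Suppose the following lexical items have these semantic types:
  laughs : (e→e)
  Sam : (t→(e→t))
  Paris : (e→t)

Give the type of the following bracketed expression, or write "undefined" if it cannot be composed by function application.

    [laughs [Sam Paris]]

[Sam Paris]: (t→(e→t)) with (e→t) — neither is a function whose domain matches the other; composition fails here.

undefined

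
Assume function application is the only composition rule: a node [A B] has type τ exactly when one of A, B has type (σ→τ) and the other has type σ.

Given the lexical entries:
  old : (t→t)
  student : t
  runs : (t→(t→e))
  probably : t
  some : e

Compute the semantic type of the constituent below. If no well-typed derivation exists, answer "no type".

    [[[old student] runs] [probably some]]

[old student] — old of type (t→t) combines with student of type t: type t.
[[old student] runs] — runs of type (t→(t→e)) combines with [old student] of type t: type (t→e).
[probably some]: t with e — neither is a function whose domain matches the other; composition fails here.

no type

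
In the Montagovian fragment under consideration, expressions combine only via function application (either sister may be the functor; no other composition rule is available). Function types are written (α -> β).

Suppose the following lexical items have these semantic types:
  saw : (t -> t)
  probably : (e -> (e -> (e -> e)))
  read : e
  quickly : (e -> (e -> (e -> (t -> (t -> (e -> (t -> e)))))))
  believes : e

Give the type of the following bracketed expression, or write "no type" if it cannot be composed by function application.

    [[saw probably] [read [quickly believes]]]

At [saw probably]: neither (t -> t) nor (e -> (e -> (e -> e))) can take the other as argument; the node is ill-typed.

no type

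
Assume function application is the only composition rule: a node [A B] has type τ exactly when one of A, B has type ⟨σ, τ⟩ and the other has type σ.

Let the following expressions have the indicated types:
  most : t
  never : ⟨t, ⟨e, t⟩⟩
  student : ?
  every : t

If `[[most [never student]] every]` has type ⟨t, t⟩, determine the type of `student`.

⟨⟨t, ⟨e, t⟩⟩, ⟨t, ⟨t, ⟨t, t⟩⟩⟩⟩

[[most [never student]] every] is required to be ⟨t, t⟩. every : t cannot yield ⟨t, t⟩ as functor, so [most [never student]] : ⟨t, ⟨t, t⟩⟩.
[most [never student]] is required to be ⟨t, ⟨t, t⟩⟩. most : t cannot yield ⟨t, ⟨t, t⟩⟩ as functor, so [never student] : ⟨t, ⟨t, ⟨t, t⟩⟩⟩.
[never student] is required to be ⟨t, ⟨t, ⟨t, t⟩⟩⟩. never : ⟨t, ⟨e, t⟩⟩ cannot yield ⟨t, ⟨t, ⟨t, t⟩⟩⟩ as functor, so student : ⟨⟨t, ⟨e, t⟩⟩, ⟨t, ⟨t, ⟨t, t⟩⟩⟩⟩.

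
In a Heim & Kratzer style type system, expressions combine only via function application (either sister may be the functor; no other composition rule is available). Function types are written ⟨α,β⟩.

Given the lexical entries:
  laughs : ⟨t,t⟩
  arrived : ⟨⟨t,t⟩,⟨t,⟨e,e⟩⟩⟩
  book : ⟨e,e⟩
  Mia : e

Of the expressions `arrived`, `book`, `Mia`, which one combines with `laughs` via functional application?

arrived — combines: arrived : ⟨⟨t,t⟩,⟨t,⟨e,e⟩⟩⟩ takes laughs : ⟨t,t⟩ as argument, giving ⟨t,⟨e,e⟩⟩.
book : ⟨e,e⟩ — does not combine with laughs.
Mia : e — does not combine with laughs.

arrived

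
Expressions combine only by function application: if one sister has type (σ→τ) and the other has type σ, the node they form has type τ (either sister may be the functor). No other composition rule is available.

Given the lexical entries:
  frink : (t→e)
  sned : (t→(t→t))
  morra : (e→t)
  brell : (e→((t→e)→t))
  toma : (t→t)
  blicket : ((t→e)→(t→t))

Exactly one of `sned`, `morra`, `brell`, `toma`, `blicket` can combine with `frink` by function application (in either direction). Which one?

blicket

sned : (t→(t→t)) — neither side's domain matches the other.
morra : (e→t) — neither side's domain matches the other.
brell : (e→((t→e)→t)) — neither side's domain matches the other.
toma : (t→t) — neither side's domain matches the other.
blicket — combines: blicket : ((t→e)→(t→t)) takes frink : (t→e) as argument, giving (t→t).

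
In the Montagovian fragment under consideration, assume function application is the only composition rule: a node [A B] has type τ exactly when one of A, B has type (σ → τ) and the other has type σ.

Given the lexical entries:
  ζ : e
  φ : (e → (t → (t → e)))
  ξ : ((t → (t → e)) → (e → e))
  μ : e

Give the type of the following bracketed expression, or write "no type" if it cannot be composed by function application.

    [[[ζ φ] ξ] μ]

[ζ φ] — φ of type (e → (t → (t → e))) combines with ζ of type e: type (t → (t → e)).
[[ζ φ] ξ] — ξ of type ((t → (t → e)) → (e → e)) combines with [ζ φ] of type (t → (t → e)): type (e → e).
[[[ζ φ] ξ] μ] — [[ζ φ] ξ] of type (e → e) combines with μ of type e: type e.

e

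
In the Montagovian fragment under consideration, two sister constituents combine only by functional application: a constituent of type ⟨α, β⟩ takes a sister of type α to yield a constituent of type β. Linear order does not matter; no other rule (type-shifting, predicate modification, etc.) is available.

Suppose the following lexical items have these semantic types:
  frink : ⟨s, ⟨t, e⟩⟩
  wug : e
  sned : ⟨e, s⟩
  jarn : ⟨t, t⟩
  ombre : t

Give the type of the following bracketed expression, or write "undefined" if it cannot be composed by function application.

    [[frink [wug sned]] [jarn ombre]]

e

At [wug sned], sned : ⟨e, s⟩ takes wug : e, giving s.
At [frink [wug sned]], frink : ⟨s, ⟨t, e⟩⟩ takes [wug sned] : s, giving ⟨t, e⟩.
At [jarn ombre], jarn : ⟨t, t⟩ takes ombre : t, giving t.
At [[frink [wug sned]] [jarn ombre]], [frink [wug sned]] : ⟨t, e⟩ takes [jarn ombre] : t, giving e.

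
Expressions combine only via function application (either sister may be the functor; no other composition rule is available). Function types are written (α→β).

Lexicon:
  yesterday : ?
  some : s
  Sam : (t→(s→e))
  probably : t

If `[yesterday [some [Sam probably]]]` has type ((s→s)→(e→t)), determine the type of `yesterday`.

(e→((s→s)→(e→t)))

At [yesterday [some [Sam probably]]] (required: ((s→s)→(e→t))): [some [Sam probably]] is e, which is not a function with range ((s→s)→(e→t)); hence yesterday is the functor — type (e→((s→s)→(e→t))).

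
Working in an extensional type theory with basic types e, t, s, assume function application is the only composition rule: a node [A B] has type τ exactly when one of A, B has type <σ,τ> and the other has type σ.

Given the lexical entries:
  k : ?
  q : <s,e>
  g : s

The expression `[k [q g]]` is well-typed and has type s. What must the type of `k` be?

For [k [q g]] to have type s with [q g] of type e, k must be the function: k : <e,s>.

<e,s>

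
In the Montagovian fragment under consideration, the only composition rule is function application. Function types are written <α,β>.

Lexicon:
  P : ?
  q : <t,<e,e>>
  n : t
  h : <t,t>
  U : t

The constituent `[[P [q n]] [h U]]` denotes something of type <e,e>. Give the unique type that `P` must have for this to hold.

[[P [q n]] [h U]] is required to be <e,e>. [h U] : t cannot yield <e,e> as functor, so [P [q n]] : <t,<e,e>>.
[P [q n]] is required to be <t,<e,e>>. [q n] : <e,e> cannot yield <t,<e,e>> as functor, so P : <<e,e>,<t,<e,e>>>.

<<e,e>,<t,<e,e>>>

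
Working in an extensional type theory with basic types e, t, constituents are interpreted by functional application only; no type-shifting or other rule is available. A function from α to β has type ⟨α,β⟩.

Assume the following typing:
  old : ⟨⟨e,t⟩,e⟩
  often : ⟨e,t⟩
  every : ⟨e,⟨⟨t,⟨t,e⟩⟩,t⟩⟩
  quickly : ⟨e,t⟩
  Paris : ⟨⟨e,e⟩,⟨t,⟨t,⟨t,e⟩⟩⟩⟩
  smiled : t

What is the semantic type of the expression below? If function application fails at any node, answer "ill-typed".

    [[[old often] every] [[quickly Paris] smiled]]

At [old often], old : ⟨⟨e,t⟩,e⟩ takes often : ⟨e,t⟩, giving e.
At [[old often] every], every : ⟨e,⟨⟨t,⟨t,e⟩⟩,t⟩⟩ takes [old often] : e, giving ⟨⟨t,⟨t,e⟩⟩,t⟩.
At [quickly Paris]: neither ⟨e,t⟩ nor ⟨⟨e,e⟩,⟨t,⟨t,⟨t,e⟩⟩⟩⟩ can take the other as argument; the node is ill-typed.

ill-typed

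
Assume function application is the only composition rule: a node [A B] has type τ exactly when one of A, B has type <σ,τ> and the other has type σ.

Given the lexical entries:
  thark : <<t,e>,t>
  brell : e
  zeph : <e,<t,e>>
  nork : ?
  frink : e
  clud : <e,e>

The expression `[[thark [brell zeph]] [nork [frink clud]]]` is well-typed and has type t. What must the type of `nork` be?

[[thark [brell zeph]] [nork [frink clud]]] must have type t. The sister [thark [brell zeph]] has type t; that is not a function onto t, so [nork [frink clud]] must be the functor, of type <t,t>.
[nork [frink clud]] must have type <t,t>. The sister [frink clud] has type e; that is not a function onto <t,t>, so nork must be the functor, of type <e,<t,t>>.

<e,<t,t>>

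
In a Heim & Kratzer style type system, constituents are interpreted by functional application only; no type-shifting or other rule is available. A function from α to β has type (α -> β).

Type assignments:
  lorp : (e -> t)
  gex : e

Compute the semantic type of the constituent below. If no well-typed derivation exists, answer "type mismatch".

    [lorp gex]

[lorp gex]: (e -> t) applied to e yields t.

t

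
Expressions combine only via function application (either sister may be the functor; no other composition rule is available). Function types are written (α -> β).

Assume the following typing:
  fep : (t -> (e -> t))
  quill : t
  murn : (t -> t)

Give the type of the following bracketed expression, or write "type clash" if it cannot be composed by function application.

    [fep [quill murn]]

At [quill murn], murn : (t -> t) takes quill : t, giving t.
At [fep [quill murn]], fep : (t -> (e -> t)) takes [quill murn] : t, giving (e -> t).

(e -> t)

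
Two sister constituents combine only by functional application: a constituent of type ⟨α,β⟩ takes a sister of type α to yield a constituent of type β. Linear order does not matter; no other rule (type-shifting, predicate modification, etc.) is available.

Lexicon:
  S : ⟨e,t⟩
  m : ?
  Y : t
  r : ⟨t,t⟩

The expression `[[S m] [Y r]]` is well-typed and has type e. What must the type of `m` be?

At [[S m] [Y r]] (required: e): [Y r] is t, which is not a function with range e; hence [S m] is the functor — type ⟨t,e⟩.
At [S m] (required: ⟨t,e⟩): S is ⟨e,t⟩, which is not a function with range ⟨t,e⟩; hence m is the functor — type ⟨⟨e,t⟩,⟨t,e⟩⟩.

⟨⟨e,t⟩,⟨t,e⟩⟩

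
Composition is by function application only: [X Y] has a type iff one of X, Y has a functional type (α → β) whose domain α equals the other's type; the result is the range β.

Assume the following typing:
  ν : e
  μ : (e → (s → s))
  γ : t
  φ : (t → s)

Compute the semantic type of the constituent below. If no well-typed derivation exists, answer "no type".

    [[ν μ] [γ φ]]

[ν μ] — μ of type (e → (s → s)) combines with ν of type e: type (s → s).
[γ φ] — φ of type (t → s) combines with γ of type t: type s.
[[ν μ] [γ φ]] — [ν μ] of type (s → s) combines with [γ φ] of type s: type s.

s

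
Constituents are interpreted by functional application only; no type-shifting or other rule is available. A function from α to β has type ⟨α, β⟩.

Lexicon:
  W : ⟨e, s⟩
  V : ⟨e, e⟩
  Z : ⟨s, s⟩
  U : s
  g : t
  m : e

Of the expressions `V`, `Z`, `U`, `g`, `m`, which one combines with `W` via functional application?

m

V : ⟨e, e⟩ — no; W wants e, and V wants e.
Z : ⟨s, s⟩ — no; W wants e, and Z wants s.
U : s — no; W wants e, and U wants nothing (atomic).
g : t — no; W wants e, and g wants nothing (atomic).
m — combines: W : ⟨e, s⟩ takes m : e as argument, giving s.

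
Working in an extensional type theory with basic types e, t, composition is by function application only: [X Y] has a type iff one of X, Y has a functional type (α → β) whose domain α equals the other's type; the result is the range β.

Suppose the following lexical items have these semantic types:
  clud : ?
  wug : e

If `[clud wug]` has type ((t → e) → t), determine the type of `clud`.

(e → ((t → e) → t))

[clud wug] is required to be ((t → e) → t). wug : e cannot yield ((t → e) → t) as functor, so clud : (e → ((t → e) → t)).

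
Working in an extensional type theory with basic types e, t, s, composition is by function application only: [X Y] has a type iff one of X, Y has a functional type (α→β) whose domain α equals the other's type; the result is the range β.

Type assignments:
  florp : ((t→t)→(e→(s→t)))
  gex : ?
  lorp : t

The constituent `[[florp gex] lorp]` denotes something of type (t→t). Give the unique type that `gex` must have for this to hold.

For [[florp gex] lorp] to have type (t→t) with lorp of type t, [florp gex] must be the function: [florp gex] : (t→(t→t)).
For [florp gex] to have type (t→(t→t)) with florp of type ((t→t)→(e→(s→t))), gex must be the function: gex : (((t→t)→(e→(s→t)))→(t→(t→t))).

(((t→t)→(e→(s→t)))→(t→(t→t)))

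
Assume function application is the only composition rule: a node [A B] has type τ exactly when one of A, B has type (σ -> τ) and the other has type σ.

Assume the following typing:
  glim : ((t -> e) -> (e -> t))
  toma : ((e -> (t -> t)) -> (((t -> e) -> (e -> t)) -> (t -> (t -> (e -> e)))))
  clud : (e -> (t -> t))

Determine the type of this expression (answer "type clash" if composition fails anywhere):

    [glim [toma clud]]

(t -> (t -> (e -> e)))

[toma clud] — toma of type ((e -> (t -> t)) -> (((t -> e) -> (e -> t)) -> (t -> (t -> (e -> e))))) combines with clud of type (e -> (t -> t)): type (((t -> e) -> (e -> t)) -> (t -> (t -> (e -> e)))).
[glim [toma clud]] — [toma clud] of type (((t -> e) -> (e -> t)) -> (t -> (t -> (e -> e)))) combines with glim of type ((t -> e) -> (e -> t)): type (t -> (t -> (e -> e))).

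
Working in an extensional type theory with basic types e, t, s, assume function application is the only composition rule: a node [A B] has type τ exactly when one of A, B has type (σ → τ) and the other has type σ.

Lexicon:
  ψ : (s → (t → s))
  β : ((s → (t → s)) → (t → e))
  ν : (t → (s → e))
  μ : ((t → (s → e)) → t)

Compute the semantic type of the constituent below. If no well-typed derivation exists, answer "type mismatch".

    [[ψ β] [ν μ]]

e

[ψ β]: functor β : ((s → (t → s)) → (t → e)), argument ψ : (s → (t → s)); result (t → e).
[ν μ]: functor μ : ((t → (s → e)) → t), argument ν : (t → (s → e)); result t.
[[ψ β] [ν μ]]: functor [ψ β] : (t → e), argument [ν μ] : t; result e.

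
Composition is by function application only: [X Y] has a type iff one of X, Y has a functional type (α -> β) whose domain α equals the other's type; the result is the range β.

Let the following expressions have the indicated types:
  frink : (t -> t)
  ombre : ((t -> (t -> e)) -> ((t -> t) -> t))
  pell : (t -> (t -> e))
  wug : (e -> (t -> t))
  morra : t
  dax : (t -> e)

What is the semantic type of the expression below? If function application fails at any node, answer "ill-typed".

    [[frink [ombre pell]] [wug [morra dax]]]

t

[ombre pell]: functor ombre : ((t -> (t -> e)) -> ((t -> t) -> t)), argument pell : (t -> (t -> e)); result ((t -> t) -> t).
[frink [ombre pell]]: functor [ombre pell] : ((t -> t) -> t), argument frink : (t -> t); result t.
[morra dax]: functor dax : (t -> e), argument morra : t; result e.
[wug [morra dax]]: functor wug : (e -> (t -> t)), argument [morra dax] : e; result (t -> t).
[[frink [ombre pell]] [wug [morra dax]]]: functor [wug [morra dax]] : (t -> t), argument [frink [ombre pell]] : t; result t.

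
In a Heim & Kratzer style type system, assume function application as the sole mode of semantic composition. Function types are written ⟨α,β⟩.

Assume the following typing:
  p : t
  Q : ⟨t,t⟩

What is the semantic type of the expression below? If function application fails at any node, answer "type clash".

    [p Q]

[p Q]: ⟨t,t⟩ applied to t yields t.

t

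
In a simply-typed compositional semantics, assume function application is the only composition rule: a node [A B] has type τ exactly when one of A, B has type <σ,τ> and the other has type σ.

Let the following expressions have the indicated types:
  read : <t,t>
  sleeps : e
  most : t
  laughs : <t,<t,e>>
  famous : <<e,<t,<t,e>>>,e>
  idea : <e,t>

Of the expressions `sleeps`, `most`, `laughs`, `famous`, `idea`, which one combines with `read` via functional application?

sleeps : e — neither side's domain matches the other.
most — combines: read : <t,t> takes most : t as argument, giving t.
laughs : <t,<t,e>> — neither side's domain matches the other.
famous : <<e,<t,<t,e>>>,e> — neither side's domain matches the other.
idea : <e,t> — neither side's domain matches the other.

most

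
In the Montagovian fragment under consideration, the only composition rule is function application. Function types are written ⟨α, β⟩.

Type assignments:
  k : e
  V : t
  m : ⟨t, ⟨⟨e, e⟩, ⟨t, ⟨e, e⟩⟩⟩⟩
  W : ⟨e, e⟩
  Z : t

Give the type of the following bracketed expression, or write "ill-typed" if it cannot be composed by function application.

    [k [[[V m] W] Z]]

e

[V m]: functor m : ⟨t, ⟨⟨e, e⟩, ⟨t, ⟨e, e⟩⟩⟩⟩, argument V : t; result ⟨⟨e, e⟩, ⟨t, ⟨e, e⟩⟩⟩.
[[V m] W]: functor [V m] : ⟨⟨e, e⟩, ⟨t, ⟨e, e⟩⟩⟩, argument W : ⟨e, e⟩; result ⟨t, ⟨e, e⟩⟩.
[[[V m] W] Z]: functor [[V m] W] : ⟨t, ⟨e, e⟩⟩, argument Z : t; result ⟨e, e⟩.
[k [[[V m] W] Z]]: functor [[[V m] W] Z] : ⟨e, e⟩, argument k : e; result e.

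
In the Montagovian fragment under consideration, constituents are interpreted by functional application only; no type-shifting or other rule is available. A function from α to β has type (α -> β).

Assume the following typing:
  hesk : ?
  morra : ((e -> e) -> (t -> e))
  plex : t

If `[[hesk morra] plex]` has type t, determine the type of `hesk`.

(((e -> e) -> (t -> e)) -> (t -> t))

At [[hesk morra] plex] (required: t): plex is t, which is not a function with range t; hence [hesk morra] is the functor — type (t -> t).
At [hesk morra] (required: (t -> t)): morra is ((e -> e) -> (t -> e)), which is not a function with range (t -> t); hence hesk is the functor — type (((e -> e) -> (t -> e)) -> (t -> t)).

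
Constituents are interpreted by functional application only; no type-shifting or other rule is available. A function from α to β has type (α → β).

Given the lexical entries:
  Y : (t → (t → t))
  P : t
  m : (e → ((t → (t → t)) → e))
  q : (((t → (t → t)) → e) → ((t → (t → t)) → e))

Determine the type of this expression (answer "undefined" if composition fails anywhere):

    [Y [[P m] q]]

undefined

[P m]: t with (e → ((t → (t → t)) → e)) — neither is a function whose domain matches the other; composition fails here.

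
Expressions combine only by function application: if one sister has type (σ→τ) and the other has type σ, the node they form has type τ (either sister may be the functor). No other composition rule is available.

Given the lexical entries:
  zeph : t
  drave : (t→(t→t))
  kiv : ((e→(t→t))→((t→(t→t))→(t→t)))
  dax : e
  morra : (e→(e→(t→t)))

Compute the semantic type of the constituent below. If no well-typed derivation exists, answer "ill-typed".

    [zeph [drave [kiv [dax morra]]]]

[dax morra]: morra is (e→(e→(t→t))), dax is e; result (e→(t→t)).
[kiv [dax morra]]: kiv is ((e→(t→t))→((t→(t→t))→(t→t))), [dax morra] is (e→(t→t)); result ((t→(t→t))→(t→t)).
[drave [kiv [dax morra]]]: [kiv [dax morra]] is ((t→(t→t))→(t→t)), drave is (t→(t→t)); result (t→t).
[zeph [drave [kiv [dax morra]]]]: [drave [kiv [dax morra]]] is (t→t), zeph is t; result t.

t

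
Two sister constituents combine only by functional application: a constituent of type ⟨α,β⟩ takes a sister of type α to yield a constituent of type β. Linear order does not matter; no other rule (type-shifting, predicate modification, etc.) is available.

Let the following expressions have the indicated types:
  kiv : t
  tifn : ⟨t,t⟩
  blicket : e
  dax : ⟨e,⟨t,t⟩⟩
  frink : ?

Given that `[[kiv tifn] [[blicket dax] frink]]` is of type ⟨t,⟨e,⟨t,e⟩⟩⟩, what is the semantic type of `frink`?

⟨⟨t,t⟩,⟨t,⟨t,⟨e,⟨t,e⟩⟩⟩⟩⟩

For [[kiv tifn] [[blicket dax] frink]] to have type ⟨t,⟨e,⟨t,e⟩⟩⟩ with [kiv tifn] of type t, [[blicket dax] frink] must be the function: [[blicket dax] frink] : ⟨t,⟨t,⟨e,⟨t,e⟩⟩⟩⟩.
For [[blicket dax] frink] to have type ⟨t,⟨t,⟨e,⟨t,e⟩⟩⟩⟩ with [blicket dax] of type ⟨t,t⟩, frink must be the function: frink : ⟨⟨t,t⟩,⟨t,⟨t,⟨e,⟨t,e⟩⟩⟩⟩⟩.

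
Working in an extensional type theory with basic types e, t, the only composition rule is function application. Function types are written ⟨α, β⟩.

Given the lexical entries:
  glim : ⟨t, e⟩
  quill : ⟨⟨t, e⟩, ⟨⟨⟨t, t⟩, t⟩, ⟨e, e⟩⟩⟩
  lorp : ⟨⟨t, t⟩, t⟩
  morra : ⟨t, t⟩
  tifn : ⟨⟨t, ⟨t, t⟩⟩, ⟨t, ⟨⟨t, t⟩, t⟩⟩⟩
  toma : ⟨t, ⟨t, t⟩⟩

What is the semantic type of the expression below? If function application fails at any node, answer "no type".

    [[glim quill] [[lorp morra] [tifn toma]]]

[glim quill]: functor quill : ⟨⟨t, e⟩, ⟨⟨⟨t, t⟩, t⟩, ⟨e, e⟩⟩⟩, argument glim : ⟨t, e⟩; result ⟨⟨⟨t, t⟩, t⟩, ⟨e, e⟩⟩.
[lorp morra]: functor lorp : ⟨⟨t, t⟩, t⟩, argument morra : ⟨t, t⟩; result t.
[tifn toma]: functor tifn : ⟨⟨t, ⟨t, t⟩⟩, ⟨t, ⟨⟨t, t⟩, t⟩⟩⟩, argument toma : ⟨t, ⟨t, t⟩⟩; result ⟨t, ⟨⟨t, t⟩, t⟩⟩.
[[lorp morra] [tifn toma]]: functor [tifn toma] : ⟨t, ⟨⟨t, t⟩, t⟩⟩, argument [lorp morra] : t; result ⟨⟨t, t⟩, t⟩.
[[glim quill] [[lorp morra] [tifn toma]]]: functor [glim quill] : ⟨⟨⟨t, t⟩, t⟩, ⟨e, e⟩⟩, argument [[lorp morra] [tifn toma]] : ⟨⟨t, t⟩, t⟩; result ⟨e, e⟩.

⟨e, e⟩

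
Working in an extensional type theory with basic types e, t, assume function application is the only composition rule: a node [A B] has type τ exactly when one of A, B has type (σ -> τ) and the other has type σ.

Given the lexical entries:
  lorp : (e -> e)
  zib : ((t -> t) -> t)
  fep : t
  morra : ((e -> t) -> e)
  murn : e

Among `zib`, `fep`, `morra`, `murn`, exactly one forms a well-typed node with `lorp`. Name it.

murn

zib : ((t -> t) -> t) — does not combine with lorp.
fep : t — does not combine with lorp.
morra : ((e -> t) -> e) — does not combine with lorp.
murn — combines: lorp : (e -> e) takes murn : e as argument, giving e.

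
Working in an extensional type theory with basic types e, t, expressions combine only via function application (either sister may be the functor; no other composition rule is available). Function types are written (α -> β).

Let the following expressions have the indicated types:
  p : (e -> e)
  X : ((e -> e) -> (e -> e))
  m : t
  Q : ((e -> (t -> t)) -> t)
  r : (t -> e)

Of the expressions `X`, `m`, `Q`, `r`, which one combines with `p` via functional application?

X — combines: X : ((e -> e) -> (e -> e)) takes p : (e -> e) as argument, giving (e -> e).
m : t — p needs e; m needs nothing (atomic); neither fits.
Q : ((e -> (t -> t)) -> t) — p needs e; Q needs (e -> (t -> t)); neither fits.
r : (t -> e) — p needs e; r needs t; neither fits.

X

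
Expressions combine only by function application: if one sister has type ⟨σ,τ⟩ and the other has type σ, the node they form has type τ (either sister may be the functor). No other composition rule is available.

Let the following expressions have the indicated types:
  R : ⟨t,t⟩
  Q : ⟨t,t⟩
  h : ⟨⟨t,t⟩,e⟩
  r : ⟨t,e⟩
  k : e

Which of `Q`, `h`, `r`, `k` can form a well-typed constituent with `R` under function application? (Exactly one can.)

h

Q : ⟨t,t⟩ — neither side's domain matches the other.
h — combines: h : ⟨⟨t,t⟩,e⟩ takes R : ⟨t,t⟩ as argument, giving e.
r : ⟨t,e⟩ — neither side's domain matches the other.
k : e — neither side's domain matches the other.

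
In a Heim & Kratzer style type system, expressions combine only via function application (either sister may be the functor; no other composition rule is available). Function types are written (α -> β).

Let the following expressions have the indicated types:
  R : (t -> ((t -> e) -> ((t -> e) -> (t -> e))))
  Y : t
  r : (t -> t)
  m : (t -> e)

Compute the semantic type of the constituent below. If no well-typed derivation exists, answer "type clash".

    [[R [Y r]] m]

[Y r]: functor r : (t -> t), argument Y : t; result t.
[R [Y r]]: functor R : (t -> ((t -> e) -> ((t -> e) -> (t -> e)))), argument [Y r] : t; result ((t -> e) -> ((t -> e) -> (t -> e))).
[[R [Y r]] m]: functor [R [Y r]] : ((t -> e) -> ((t -> e) -> (t -> e))), argument m : (t -> e); result ((t -> e) -> (t -> e)).

((t -> e) -> (t -> e))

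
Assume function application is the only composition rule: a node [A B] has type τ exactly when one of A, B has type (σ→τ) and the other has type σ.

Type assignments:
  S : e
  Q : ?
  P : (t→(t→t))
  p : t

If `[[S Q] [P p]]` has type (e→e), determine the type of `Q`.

(e→((t→t)→(e→e)))

[[S Q] [P p]] is required to be (e→e). [P p] : (t→t) cannot yield (e→e) as functor, so [S Q] : ((t→t)→(e→e)).
[S Q] is required to be ((t→t)→(e→e)). S : e cannot yield ((t→t)→(e→e)) as functor, so Q : (e→((t→t)→(e→e))).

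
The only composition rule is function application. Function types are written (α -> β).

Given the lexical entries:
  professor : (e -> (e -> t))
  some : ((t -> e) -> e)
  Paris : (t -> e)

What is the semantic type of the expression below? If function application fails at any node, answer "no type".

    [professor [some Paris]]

[some Paris] — some of type ((t -> e) -> e) combines with Paris of type (t -> e): type e.
[professor [some Paris]] — professor of type (e -> (e -> t)) combines with [some Paris] of type e: type (e -> t).

(e -> t)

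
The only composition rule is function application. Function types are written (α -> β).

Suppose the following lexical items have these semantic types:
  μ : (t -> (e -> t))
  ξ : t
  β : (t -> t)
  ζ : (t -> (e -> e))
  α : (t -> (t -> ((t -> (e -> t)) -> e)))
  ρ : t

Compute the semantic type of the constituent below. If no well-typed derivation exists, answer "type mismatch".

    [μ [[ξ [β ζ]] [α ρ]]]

type mismatch

At [β ζ]: neither (t -> t) nor (t -> (e -> e)) can take the other as argument; the node is ill-typed.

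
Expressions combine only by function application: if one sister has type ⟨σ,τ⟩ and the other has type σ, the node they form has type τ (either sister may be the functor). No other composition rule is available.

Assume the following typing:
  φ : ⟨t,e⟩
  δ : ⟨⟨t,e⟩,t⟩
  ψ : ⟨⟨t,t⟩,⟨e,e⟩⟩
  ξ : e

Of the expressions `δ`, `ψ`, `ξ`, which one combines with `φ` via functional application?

δ — combines: δ : ⟨⟨t,e⟩,t⟩ takes φ : ⟨t,e⟩ as argument, giving t.
ψ : ⟨⟨t,t⟩,⟨e,e⟩⟩ — no; φ wants t, and ψ wants ⟨t,t⟩.
ξ : e — no; φ wants t, and ξ wants nothing (atomic).

δ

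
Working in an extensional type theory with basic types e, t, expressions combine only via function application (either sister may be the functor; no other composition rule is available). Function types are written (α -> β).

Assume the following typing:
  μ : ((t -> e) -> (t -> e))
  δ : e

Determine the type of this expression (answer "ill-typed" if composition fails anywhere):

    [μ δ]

[μ δ]: ((t -> e) -> (t -> e)) and e cannot combine by function application — type clash.

ill-typed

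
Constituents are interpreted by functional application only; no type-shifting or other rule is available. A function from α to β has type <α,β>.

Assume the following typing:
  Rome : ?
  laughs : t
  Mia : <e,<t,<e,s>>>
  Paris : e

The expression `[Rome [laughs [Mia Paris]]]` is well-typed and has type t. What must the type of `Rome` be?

For [Rome [laughs [Mia Paris]]] to have type t with [laughs [Mia Paris]] of type <e,s>, Rome must be the function: Rome : <<e,s>,t>.

<<e,s>,t>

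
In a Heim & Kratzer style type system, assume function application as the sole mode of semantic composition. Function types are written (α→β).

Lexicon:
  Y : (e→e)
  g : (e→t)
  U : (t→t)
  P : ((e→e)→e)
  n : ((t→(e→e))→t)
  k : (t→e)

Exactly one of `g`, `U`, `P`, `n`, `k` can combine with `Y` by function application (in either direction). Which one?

g : (e→t) — does not combine with Y.
U : (t→t) — does not combine with Y.
P — combines: P : ((e→e)→e) takes Y : (e→e) as argument, giving e.
n : ((t→(e→e))→t) — does not combine with Y.
k : (t→e) — does not combine with Y.

P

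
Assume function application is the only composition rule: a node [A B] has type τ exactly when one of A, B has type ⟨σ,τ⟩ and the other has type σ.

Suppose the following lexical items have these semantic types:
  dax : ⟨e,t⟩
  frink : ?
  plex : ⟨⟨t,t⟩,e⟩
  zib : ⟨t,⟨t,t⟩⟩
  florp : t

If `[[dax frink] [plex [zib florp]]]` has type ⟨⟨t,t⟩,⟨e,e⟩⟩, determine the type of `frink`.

[[dax frink] [plex [zib florp]]] must have type ⟨⟨t,t⟩,⟨e,e⟩⟩. The sister [plex [zib florp]] has type e; that is not a function onto ⟨⟨t,t⟩,⟨e,e⟩⟩, so [dax frink] must be the functor, of type ⟨e,⟨⟨t,t⟩,⟨e,e⟩⟩⟩.
[dax frink] must have type ⟨e,⟨⟨t,t⟩,⟨e,e⟩⟩⟩. The sister dax has type ⟨e,t⟩; that is not a function onto ⟨e,⟨⟨t,t⟩,⟨e,e⟩⟩⟩, so frink must be the functor, of type ⟨⟨e,t⟩,⟨e,⟨⟨t,t⟩,⟨e,e⟩⟩⟩⟩.

⟨⟨e,t⟩,⟨e,⟨⟨t,t⟩,⟨e,e⟩⟩⟩⟩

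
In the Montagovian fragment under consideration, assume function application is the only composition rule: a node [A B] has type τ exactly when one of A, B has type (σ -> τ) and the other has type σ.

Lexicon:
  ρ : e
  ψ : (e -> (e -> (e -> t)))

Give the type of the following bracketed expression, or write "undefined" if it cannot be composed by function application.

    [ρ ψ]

(e -> (e -> t))

At [ρ ψ], ψ : (e -> (e -> (e -> t))) takes ρ : e, giving (e -> (e -> t)).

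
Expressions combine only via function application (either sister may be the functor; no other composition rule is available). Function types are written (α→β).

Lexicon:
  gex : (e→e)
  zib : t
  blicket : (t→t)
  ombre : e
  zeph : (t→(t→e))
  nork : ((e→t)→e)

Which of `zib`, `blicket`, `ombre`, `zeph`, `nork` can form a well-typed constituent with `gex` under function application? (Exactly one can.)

ombre

zib : t — gex needs e; zib needs nothing (atomic); neither fits.
blicket : (t→t) — gex needs e; blicket needs t; neither fits.
ombre — combines: gex : (e→e) takes ombre : e as argument, giving e.
zeph : (t→(t→e)) — gex needs e; zeph needs t; neither fits.
nork : ((e→t)→e) — gex needs e; nork needs (e→t); neither fits.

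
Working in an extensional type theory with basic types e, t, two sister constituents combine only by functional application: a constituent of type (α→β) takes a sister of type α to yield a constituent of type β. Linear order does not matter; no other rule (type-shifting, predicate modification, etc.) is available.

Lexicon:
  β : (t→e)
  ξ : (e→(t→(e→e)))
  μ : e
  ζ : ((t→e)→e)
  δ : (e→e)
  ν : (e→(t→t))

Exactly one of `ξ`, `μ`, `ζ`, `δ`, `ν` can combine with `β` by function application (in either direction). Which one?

ζ

ξ : (e→(t→(e→e))) — neither side's domain matches the other.
μ : e — neither side's domain matches the other.
ζ — combines: ζ : ((t→e)→e) takes β : (t→e) as argument, giving e.
δ : (e→e) — neither side's domain matches the other.
ν : (e→(t→t)) — neither side's domain matches the other.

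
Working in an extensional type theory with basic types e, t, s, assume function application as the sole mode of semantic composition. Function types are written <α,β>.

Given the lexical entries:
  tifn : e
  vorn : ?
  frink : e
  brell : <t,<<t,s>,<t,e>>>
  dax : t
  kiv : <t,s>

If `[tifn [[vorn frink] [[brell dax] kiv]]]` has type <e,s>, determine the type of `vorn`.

<e,<<t,e>,<e,<e,s>>>>

[tifn [[vorn frink] [[brell dax] kiv]]] is required to be <e,s>. tifn : e cannot yield <e,s> as functor, so [[vorn frink] [[brell dax] kiv]] : <e,<e,s>>.
[[vorn frink] [[brell dax] kiv]] is required to be <e,<e,s>>. [[brell dax] kiv] : <t,e> cannot yield <e,<e,s>> as functor, so [vorn frink] : <<t,e>,<e,<e,s>>>.
[vorn frink] is required to be <<t,e>,<e,<e,s>>>. frink : e cannot yield <<t,e>,<e,<e,s>>> as functor, so vorn : <e,<<t,e>,<e,<e,s>>>>.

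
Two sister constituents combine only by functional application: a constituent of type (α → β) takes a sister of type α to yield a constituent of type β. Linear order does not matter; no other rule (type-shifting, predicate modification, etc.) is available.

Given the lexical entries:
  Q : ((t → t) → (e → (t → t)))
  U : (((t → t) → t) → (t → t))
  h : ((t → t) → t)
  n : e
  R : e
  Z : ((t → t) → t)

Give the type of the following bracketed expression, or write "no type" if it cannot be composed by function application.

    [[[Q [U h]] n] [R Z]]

At [U h], U : (((t → t) → t) → (t → t)) takes h : ((t → t) → t), giving (t → t).
At [Q [U h]], Q : ((t → t) → (e → (t → t))) takes [U h] : (t → t), giving (e → (t → t)).
At [[Q [U h]] n], [Q [U h]] : (e → (t → t)) takes n : e, giving (t → t).
At [R Z]: neither e nor ((t → t) → t) can take the other as argument; the node is ill-typed.

no type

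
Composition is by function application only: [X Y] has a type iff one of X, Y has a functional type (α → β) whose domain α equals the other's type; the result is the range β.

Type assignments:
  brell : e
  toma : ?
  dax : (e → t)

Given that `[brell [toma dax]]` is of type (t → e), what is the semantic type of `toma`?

At [brell [toma dax]] (required: (t → e)): brell is e, which is not a function with range (t → e); hence [toma dax] is the functor — type (e → (t → e)).
At [toma dax] (required: (e → (t → e))): dax is (e → t), which is not a function with range (e → (t → e)); hence toma is the functor — type ((e → t) → (e → (t → e))).

((e → t) → (e → (t → e)))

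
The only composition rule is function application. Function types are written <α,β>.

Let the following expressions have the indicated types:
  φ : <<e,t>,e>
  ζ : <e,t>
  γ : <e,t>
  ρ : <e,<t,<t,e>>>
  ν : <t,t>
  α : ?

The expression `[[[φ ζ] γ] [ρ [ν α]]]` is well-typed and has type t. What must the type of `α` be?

<<t,t>,<<e,<t,<t,e>>>,<t,t>>>

[[[φ ζ] γ] [ρ [ν α]]] must have type t. The sister [[φ ζ] γ] has type t; that is not a function onto t, so [ρ [ν α]] must be the functor, of type <t,t>.
[ρ [ν α]] must have type <t,t>. The sister ρ has type <e,<t,<t,e>>>; that is not a function onto <t,t>, so [ν α] must be the functor, of type <<e,<t,<t,e>>>,<t,t>>.
[ν α] must have type <<e,<t,<t,e>>>,<t,t>>. The sister ν has type <t,t>; that is not a function onto <<e,<t,<t,e>>>,<t,t>>, so α must be the functor, of type <<t,t>,<<e,<t,<t,e>>>,<t,t>>>.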